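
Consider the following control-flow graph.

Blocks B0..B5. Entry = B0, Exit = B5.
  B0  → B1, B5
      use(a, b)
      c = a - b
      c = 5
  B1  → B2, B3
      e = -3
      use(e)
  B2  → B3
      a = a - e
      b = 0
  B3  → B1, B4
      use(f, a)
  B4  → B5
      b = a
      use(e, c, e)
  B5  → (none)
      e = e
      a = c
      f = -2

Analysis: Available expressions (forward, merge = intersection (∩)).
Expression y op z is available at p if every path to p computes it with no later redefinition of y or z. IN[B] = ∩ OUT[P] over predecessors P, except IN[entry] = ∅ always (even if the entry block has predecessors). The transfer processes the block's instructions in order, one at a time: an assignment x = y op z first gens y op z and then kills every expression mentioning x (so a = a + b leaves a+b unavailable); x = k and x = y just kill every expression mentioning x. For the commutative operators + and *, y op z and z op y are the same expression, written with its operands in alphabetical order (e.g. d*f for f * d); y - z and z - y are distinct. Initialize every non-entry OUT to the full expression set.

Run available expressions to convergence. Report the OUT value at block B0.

Answer: {a-b}

Trace:
Per-block solution:
  B0:  IN={}  OUT={a-b}
  B1:  IN={}  OUT={}
  B2:  IN={}  OUT={}
  B3:  IN={}  OUT={}
  B4:  IN={}  OUT={}
  B5:  IN={}  OUT={}

B0 is the boundary node: IN[B0] = {}
Applying B0's transfer function to that IN value gives OUT[B0] (row B0 above).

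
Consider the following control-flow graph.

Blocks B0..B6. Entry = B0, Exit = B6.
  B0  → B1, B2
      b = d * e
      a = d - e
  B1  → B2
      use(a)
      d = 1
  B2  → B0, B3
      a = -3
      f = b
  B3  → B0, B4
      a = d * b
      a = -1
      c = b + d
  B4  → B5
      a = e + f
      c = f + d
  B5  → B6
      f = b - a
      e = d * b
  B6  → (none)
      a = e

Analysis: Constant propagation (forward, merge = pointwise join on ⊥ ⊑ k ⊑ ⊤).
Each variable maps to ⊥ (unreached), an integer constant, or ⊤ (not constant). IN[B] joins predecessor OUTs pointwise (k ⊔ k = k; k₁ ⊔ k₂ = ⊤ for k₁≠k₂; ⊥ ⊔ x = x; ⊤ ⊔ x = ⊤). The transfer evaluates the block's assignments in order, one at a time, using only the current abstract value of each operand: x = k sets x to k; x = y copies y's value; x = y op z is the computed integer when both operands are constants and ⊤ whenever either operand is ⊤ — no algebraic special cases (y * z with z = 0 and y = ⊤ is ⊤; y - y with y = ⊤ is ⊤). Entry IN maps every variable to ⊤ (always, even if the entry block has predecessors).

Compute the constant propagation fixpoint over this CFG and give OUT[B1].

Fixpoint table:
  B0:   IN=(all ⊤)   OUT=(all ⊤)
  B1:   IN=(all ⊤)   OUT={d:1; rest ⊤}
  B2:   IN=(all ⊤)   OUT={a:-3; rest ⊤}
  B3:   IN={a:-3; rest ⊤}   OUT={a:-1; rest ⊤}
  B4:   IN={a:-1; rest ⊤}   OUT=(all ⊤)
  B5:   IN=(all ⊤)   OUT=(all ⊤)
  B6:   IN=(all ⊤)   OUT=(all ⊤)

Merge at B1: IN[B1] = OUT[B0] = {a: ⊤, b: ⊤, c: ⊤, d: ⊤, e: ⊤, f: ⊤}
Applying B1's transfer function to that IN value gives OUT[B1] (row B1 above).

Answer: {a: ⊤, b: ⊤, c: ⊤, d: 1, e: ⊤, f: ⊤}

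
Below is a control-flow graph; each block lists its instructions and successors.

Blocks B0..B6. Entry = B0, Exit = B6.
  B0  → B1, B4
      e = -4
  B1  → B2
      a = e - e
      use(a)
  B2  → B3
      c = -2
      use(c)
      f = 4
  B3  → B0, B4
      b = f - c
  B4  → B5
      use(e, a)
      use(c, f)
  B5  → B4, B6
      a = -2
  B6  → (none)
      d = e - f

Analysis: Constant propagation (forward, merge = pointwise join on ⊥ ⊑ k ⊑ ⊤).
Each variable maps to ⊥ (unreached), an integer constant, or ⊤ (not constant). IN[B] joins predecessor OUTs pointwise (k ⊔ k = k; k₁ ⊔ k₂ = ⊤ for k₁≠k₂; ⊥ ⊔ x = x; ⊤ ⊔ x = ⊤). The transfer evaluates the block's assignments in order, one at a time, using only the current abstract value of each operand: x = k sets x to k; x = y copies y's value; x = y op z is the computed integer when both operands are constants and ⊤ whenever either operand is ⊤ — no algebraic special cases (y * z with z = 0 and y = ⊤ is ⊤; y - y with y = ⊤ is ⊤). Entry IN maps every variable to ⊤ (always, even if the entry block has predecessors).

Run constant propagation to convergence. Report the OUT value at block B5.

Fixpoint table:
  B0: | IN=(all ⊤) | OUT={e:-4; rest ⊤}
  B1: | IN={e:-4; rest ⊤} | OUT={a:0, e:-4; rest ⊤}
  B2: | IN={a:0, e:-4; rest ⊤} | OUT={a:0, c:-2, e:-4, f:4; rest ⊤}
  B3: | IN={a:0, c:-2, e:-4, f:4; rest ⊤} | OUT={a:0, b:6, c:-2, e:-4, f:4; rest ⊤}
  B4: | IN={e:-4; rest ⊤} | OUT={e:-4; rest ⊤}
  B5: | IN={e:-4; rest ⊤} | OUT={a:-2, e:-4; rest ⊤}
  B6: | IN={a:-2, e:-4; rest ⊤} | OUT={a:-2, e:-4; rest ⊤}

Merge at B5: IN[B5] = OUT[B4] = {a: ⊤, b: ⊤, c: ⊤, d: ⊤, e: -4, f: ⊤}
Applying B5's transfer function to that IN value gives OUT[B5] (row B5 above).

Answer: {a: -2, b: ⊤, c: ⊤, d: ⊤, e: -4, f: ⊤}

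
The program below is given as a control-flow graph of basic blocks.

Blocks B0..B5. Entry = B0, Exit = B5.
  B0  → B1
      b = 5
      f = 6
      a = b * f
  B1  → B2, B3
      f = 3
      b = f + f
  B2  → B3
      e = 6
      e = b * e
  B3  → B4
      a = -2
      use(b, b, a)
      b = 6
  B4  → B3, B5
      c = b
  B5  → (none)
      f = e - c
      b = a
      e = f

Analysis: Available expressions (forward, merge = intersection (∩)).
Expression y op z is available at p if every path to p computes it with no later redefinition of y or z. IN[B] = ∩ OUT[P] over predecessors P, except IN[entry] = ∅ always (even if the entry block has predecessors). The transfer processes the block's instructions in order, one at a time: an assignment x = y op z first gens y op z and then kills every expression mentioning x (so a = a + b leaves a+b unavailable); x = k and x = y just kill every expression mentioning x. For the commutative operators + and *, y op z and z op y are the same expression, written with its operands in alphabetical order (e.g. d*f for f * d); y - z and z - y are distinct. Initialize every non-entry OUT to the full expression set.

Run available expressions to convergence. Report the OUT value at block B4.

Per-block solution:
  B0:  IN={}  OUT={b*f}
  B1:  IN={b*f}  OUT={f+f}
  B2:  IN={f+f}  OUT={f+f}
  B3:  IN={f+f}  OUT={f+f}
  B4:  IN={f+f}  OUT={f+f}
  B5:  IN={f+f}  OUT={}

Merge at B4: IN[B4] = OUT[B3] = {f+f}
Applying B4's transfer function to that IN value gives OUT[B4] (row B4 above).

Answer: {f+f}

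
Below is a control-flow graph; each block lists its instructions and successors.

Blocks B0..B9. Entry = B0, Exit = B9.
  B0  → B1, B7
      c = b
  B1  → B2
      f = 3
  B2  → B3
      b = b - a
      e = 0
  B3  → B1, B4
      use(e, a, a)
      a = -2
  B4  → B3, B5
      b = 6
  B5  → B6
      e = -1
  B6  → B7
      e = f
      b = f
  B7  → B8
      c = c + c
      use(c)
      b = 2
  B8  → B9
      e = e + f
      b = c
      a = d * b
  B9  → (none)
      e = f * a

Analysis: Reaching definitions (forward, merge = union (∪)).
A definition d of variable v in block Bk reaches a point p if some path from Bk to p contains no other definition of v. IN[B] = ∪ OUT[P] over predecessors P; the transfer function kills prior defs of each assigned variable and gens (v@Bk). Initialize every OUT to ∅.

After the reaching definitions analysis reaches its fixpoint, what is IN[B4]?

Answer: {a@B3, b@B2, b@B4, c@B0, e@B2, f@B1}

Derivation:
Fixpoint table:
  B0: | IN={} | OUT={c@B0}
  B1: | IN={a@B3, b@B2, b@B4, c@B0, e@B2, f@B1} | OUT={a@B3, b@B2, b@B4, c@B0, e@B2, f@B1}
  B2: | IN={a@B3, b@B2, b@B4, c@B0, e@B2, f@B1} | OUT={a@B3, b@B2, c@B0, e@B2, f@B1}
  B3: | IN={a@B3, b@B2, b@B4, c@B0, e@B2, f@B1} | OUT={a@B3, b@B2, b@B4, c@B0, e@B2, f@B1}
  B4: | IN={a@B3, b@B2, b@B4, c@B0, e@B2, f@B1} | OUT={a@B3, b@B4, c@B0, e@B2, f@B1}
  B5: | IN={a@B3, b@B4, c@B0, e@B2, f@B1} | OUT={a@B3, b@B4, c@B0, e@B5, f@B1}
  B6: | IN={a@B3, b@B4, c@B0, e@B5, f@B1} | OUT={a@B3, b@B6, c@B0, e@B6, f@B1}
  B7: | IN={a@B3, b@B6, c@B0, e@B6, f@B1} | OUT={a@B3, b@B7, c@B7, e@B6, f@B1}
  B8: | IN={a@B3, b@B7, c@B7, e@B6, f@B1} | OUT={a@B8, b@B8, c@B7, e@B8, f@B1}
  B9: | IN={a@B8, b@B8, c@B7, e@B8, f@B1} | OUT={a@B8, b@B8, c@B7, e@B9, f@B1}

Merge at B4: IN[B4] = OUT[B3] = {a@B3, b@B2, b@B4, c@B0, e@B2, f@B1}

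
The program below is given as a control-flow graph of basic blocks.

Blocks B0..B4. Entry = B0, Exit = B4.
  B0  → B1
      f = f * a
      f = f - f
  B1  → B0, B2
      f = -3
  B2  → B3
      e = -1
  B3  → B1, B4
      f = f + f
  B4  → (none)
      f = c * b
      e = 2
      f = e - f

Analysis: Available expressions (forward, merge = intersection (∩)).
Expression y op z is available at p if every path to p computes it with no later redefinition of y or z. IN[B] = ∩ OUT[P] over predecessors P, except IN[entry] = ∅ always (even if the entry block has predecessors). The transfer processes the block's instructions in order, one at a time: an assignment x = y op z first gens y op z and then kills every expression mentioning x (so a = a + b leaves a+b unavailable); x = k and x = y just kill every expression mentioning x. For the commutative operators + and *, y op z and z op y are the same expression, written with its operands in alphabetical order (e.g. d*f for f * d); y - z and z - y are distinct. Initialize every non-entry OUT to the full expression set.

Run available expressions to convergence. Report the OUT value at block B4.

Converged values:
  B0: | IN={} | OUT={}
  B1: | IN={} | OUT={}
  B2: | IN={} | OUT={}
  B3: | IN={} | OUT={}
  B4: | IN={} | OUT={b*c}

Merge at B4: IN[B4] = OUT[B3] = {}
Applying B4's transfer function to that IN value gives OUT[B4] (row B4 above).

Answer: {b*c}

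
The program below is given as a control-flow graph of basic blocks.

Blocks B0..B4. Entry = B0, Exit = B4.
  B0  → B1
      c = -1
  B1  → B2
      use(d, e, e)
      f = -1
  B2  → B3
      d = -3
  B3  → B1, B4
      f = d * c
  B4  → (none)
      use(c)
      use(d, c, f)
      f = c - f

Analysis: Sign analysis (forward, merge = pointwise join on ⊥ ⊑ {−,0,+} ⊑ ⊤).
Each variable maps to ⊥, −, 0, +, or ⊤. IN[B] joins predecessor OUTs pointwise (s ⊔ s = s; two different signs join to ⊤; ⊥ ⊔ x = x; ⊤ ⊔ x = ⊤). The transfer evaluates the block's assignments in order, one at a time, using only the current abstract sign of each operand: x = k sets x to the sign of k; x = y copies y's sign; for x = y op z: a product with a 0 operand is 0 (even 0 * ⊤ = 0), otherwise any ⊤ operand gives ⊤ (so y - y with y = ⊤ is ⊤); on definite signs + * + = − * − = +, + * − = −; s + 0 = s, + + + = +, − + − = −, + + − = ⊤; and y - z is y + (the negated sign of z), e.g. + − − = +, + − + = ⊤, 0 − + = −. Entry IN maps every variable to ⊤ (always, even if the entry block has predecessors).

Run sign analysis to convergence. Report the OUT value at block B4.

Per-block solution:
  B0:   IN=(all ⊤)   OUT={c:-; rest ⊤}
  B1:   IN={c:-; rest ⊤}   OUT={c:-, f:-; rest ⊤}
  B2:   IN={c:-, f:-; rest ⊤}   OUT={c:-, d:-, f:-; rest ⊤}
  B3:   IN={c:-, d:-, f:-; rest ⊤}   OUT={c:-, d:-, f:+; rest ⊤}
  B4:   IN={c:-, d:-, f:+; rest ⊤}   OUT={c:-, d:-, f:-; rest ⊤}

Merge at B4: IN[B4] = OUT[B3] = {a: ⊤, b: ⊤, c: -, d: -, e: ⊤, f: +}
Applying B4's transfer function to that IN value gives OUT[B4] (row B4 above).

Answer: {a: ⊤, b: ⊤, c: -, d: -, e: ⊤, f: -}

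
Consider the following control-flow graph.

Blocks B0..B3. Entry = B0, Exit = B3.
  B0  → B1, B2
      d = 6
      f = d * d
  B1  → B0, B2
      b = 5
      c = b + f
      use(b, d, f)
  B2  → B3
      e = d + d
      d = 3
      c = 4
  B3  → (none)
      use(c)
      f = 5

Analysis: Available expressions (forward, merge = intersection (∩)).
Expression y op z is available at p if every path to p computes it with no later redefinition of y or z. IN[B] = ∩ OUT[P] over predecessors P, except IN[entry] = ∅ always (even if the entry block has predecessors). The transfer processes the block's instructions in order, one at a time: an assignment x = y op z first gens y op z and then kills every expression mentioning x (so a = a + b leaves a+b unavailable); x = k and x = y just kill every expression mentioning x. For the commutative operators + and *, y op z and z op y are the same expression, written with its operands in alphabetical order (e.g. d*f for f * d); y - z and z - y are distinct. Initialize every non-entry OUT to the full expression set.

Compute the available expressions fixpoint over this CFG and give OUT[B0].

Answer: {d*d}

Derivation:
Fixpoint table:
  B0:   IN={}   OUT={d*d}
  B1:   IN={d*d}   OUT={b+f, d*d}
  B2:   IN={d*d}   OUT={}
  B3:   IN={}   OUT={}

Merge at B0 (entry node, so the boundary value {} is joined with the incoming edge(s)): IN[B0] = {} ∩ OUT[B1] = {}
Applying B0's transfer function to that IN value gives OUT[B0] (row B0 above).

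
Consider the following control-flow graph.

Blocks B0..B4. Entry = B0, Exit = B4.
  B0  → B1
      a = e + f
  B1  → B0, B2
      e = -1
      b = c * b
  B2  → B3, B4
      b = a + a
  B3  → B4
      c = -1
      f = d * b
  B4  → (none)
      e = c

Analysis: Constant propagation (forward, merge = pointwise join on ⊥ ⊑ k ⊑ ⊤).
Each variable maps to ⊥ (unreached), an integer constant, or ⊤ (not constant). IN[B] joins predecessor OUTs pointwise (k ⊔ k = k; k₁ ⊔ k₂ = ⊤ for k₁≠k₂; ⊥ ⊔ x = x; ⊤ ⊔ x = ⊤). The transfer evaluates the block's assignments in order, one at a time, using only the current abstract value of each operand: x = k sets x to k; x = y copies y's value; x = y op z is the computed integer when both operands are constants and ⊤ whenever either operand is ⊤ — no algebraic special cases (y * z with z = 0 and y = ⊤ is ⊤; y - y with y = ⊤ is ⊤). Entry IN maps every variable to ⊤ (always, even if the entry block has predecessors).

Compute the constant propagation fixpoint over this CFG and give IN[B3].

Answer: {a: ⊤, b: ⊤, c: ⊤, d: ⊤, e: -1, f: ⊤}

Trace:
Per-block solution:
  B0: | IN=(all ⊤) | OUT=(all ⊤)
  B1: | IN=(all ⊤) | OUT={e:-1; rest ⊤}
  B2: | IN={e:-1; rest ⊤} | OUT={e:-1; rest ⊤}
  B3: | IN={e:-1; rest ⊤} | OUT={c:-1, e:-1; rest ⊤}
  B4: | IN={e:-1; rest ⊤} | OUT=(all ⊤)

Merge at B3: IN[B3] = OUT[B2] = {a: ⊤, b: ⊤, c: ⊤, d: ⊤, e: -1, f: ⊤}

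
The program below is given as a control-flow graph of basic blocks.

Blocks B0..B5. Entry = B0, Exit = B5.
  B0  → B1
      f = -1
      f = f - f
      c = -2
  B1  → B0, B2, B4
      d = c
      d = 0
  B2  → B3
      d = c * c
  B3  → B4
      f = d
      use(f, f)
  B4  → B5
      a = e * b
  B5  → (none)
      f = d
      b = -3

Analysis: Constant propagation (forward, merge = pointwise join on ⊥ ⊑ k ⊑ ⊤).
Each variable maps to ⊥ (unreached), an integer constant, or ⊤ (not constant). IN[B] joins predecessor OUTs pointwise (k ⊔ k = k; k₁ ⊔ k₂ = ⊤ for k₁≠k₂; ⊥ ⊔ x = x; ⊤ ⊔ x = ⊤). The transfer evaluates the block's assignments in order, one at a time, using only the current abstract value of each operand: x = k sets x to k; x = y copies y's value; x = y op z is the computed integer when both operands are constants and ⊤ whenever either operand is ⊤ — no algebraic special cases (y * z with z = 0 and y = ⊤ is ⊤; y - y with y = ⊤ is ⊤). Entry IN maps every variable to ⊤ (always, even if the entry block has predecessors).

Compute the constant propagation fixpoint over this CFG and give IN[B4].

Answer: {a: ⊤, b: ⊤, c: -2, d: ⊤, e: ⊤, f: ⊤}

Trace:
Per-block solution:
  B0:  IN=(all ⊤)  OUT={c:-2, f:0; rest ⊤}
  B1:  IN={c:-2, f:0; rest ⊤}  OUT={c:-2, d:0, f:0; rest ⊤}
  B2:  IN={c:-2, d:0, f:0; rest ⊤}  OUT={c:-2, d:4, f:0; rest ⊤}
  B3:  IN={c:-2, d:4, f:0; rest ⊤}  OUT={c:-2, d:4, f:4; rest ⊤}
  B4:  IN={c:-2; rest ⊤}  OUT={c:-2; rest ⊤}
  B5:  IN={c:-2; rest ⊤}  OUT={b:-3, c:-2; rest ⊤}

Merge at B4: IN[B4] = OUT[B1] ⊔ OUT[B3] = {a: ⊤, b: ⊤, c: -2, d: ⊤, e: ⊤, f: ⊤}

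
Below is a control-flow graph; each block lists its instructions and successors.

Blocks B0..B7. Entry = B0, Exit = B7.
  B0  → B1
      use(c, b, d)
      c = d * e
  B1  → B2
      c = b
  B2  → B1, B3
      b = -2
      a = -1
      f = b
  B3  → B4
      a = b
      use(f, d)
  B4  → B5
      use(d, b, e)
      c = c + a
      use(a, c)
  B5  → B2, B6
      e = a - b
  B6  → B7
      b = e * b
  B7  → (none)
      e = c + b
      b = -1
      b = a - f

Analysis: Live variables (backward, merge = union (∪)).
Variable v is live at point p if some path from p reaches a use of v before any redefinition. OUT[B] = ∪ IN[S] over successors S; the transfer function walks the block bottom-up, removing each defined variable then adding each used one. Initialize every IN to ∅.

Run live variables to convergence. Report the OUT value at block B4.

Fixpoint table:
  B0: | IN={b, c, d, e} | OUT={b, d, e}
  B1: | IN={b, d, e} | OUT={c, d, e}
  B2: | IN={c, d, e} | OUT={b, c, d, e, f}
  B3: | IN={b, c, d, e, f} | OUT={a, b, c, d, e, f}
  B4: | IN={a, b, c, d, e, f} | OUT={a, b, c, d, f}
  B5: | IN={a, b, c, d, f} | OUT={a, b, c, d, e, f}
  B6: | IN={a, b, c, e, f} | OUT={a, b, c, f}
  B7: | IN={a, b, c, f} | OUT={}

Merge at B4: OUT[B4] = IN[B5] = {a, b, c, d, f}

Answer: {a, b, c, d, f}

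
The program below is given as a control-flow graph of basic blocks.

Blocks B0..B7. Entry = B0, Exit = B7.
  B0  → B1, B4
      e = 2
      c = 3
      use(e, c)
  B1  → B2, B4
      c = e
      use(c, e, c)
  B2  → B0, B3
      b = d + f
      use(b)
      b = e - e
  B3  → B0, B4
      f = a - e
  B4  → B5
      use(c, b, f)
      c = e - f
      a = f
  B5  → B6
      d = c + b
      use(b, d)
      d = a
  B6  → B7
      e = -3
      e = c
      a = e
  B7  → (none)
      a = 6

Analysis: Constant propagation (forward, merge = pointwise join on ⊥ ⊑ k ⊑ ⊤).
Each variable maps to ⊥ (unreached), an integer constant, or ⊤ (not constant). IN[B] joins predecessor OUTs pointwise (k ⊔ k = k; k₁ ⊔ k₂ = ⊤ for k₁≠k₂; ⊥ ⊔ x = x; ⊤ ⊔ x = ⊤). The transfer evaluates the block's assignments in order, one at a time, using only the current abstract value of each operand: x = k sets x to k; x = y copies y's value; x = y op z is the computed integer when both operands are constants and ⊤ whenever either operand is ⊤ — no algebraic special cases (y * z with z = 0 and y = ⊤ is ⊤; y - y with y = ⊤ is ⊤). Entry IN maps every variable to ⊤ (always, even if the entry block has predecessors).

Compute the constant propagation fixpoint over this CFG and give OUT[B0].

Answer: {a: ⊤, b: ⊤, c: 3, d: ⊤, e: 2, f: ⊤}

Working:
Fixpoint table:
  B0:   IN=(all ⊤)   OUT={c:3, e:2; rest ⊤}
  B1:   IN={c:3, e:2; rest ⊤}   OUT={c:2, e:2; rest ⊤}
  B2:   IN={c:2, e:2; rest ⊤}   OUT={b:0, c:2, e:2; rest ⊤}
  B3:   IN={b:0, c:2, e:2; rest ⊤}   OUT={b:0, c:2, e:2; rest ⊤}
  B4:   IN={e:2; rest ⊤}   OUT={e:2; rest ⊤}
  B5:   IN={e:2; rest ⊤}   OUT={e:2; rest ⊤}
  B6:   IN={e:2; rest ⊤}   OUT=(all ⊤)
  B7:   IN=(all ⊤)   OUT={a:6; rest ⊤}

Merge at B0 (entry node, so the boundary value (all ⊤) is joined with the incoming edge(s)): IN[B0] = (all ⊤) ⊔ OUT[B2] ⊔ OUT[B3] = {a: ⊤, b: ⊤, c: ⊤, d: ⊤, e: ⊤, f: ⊤}
Applying B0's transfer function to that IN value gives OUT[B0] (row B0 above).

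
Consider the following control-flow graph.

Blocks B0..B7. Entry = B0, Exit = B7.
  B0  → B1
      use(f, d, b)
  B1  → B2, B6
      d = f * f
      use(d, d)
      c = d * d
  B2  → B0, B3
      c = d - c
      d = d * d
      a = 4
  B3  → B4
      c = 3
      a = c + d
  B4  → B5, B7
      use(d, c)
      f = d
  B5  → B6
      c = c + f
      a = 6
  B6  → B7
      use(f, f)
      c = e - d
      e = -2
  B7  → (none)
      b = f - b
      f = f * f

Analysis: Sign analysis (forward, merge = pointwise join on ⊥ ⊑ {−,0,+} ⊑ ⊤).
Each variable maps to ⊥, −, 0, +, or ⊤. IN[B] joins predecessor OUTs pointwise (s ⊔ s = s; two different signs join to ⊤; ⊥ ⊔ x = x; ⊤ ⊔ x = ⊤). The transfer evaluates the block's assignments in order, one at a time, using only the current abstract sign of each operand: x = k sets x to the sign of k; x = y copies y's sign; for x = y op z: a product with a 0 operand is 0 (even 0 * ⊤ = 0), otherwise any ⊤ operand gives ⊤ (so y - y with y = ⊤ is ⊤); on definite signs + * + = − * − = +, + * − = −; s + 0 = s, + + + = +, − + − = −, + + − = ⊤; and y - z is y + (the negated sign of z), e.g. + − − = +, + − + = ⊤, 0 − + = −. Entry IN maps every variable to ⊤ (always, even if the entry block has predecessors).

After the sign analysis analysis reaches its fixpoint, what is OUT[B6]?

Fixpoint table:
  B0:   IN=(all ⊤)   OUT=(all ⊤)
  B1:   IN=(all ⊤)   OUT=(all ⊤)
  B2:   IN=(all ⊤)   OUT={a:+; rest ⊤}
  B3:   IN={a:+; rest ⊤}   OUT={c:+; rest ⊤}
  B4:   IN={c:+; rest ⊤}   OUT={c:+; rest ⊤}
  B5:   IN={c:+; rest ⊤}   OUT={a:+; rest ⊤}
  B6:   IN=(all ⊤)   OUT={e:-; rest ⊤}
  B7:   IN=(all ⊤)   OUT=(all ⊤)

Merge at B6: IN[B6] = OUT[B1] ⊔ OUT[B5] = {a: ⊤, b: ⊤, c: ⊤, d: ⊤, e: ⊤, f: ⊤}
Applying B6's transfer function to that IN value gives OUT[B6] (row B6 above).

Answer: {a: ⊤, b: ⊤, c: ⊤, d: ⊤, e: -, f: ⊤}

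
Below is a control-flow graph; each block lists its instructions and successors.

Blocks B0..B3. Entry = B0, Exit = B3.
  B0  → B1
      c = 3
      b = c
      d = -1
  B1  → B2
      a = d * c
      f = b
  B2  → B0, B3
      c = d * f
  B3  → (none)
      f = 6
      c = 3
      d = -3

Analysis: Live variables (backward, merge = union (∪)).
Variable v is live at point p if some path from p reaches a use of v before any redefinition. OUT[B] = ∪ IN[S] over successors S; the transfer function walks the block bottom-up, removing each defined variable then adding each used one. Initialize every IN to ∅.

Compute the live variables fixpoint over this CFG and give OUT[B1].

Answer: {d, f}

Working:
Per-block solution:
  B0:  IN={}  OUT={b, c, d}
  B1:  IN={b, c, d}  OUT={d, f}
  B2:  IN={d, f}  OUT={}
  B3:  IN={}  OUT={}

Merge at B1: OUT[B1] = IN[B2] = {d, f}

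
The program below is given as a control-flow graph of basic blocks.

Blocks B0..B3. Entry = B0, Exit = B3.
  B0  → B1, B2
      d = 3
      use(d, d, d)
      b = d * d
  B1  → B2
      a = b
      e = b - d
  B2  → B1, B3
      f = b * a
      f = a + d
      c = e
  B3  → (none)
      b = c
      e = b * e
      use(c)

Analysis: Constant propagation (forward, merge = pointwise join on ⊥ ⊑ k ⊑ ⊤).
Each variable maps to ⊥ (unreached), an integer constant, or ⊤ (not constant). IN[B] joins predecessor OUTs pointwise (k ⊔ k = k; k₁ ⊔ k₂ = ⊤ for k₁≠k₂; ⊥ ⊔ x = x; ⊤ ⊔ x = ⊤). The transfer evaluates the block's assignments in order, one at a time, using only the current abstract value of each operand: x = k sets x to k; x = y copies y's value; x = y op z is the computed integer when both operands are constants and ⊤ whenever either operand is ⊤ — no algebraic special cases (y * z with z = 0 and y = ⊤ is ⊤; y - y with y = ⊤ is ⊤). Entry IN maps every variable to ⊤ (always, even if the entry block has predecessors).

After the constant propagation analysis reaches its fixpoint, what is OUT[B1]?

Answer: {a: 9, b: 9, c: ⊤, d: 3, e: 6, f: ⊤}

Derivation:
Fixpoint table:
  B0: | IN=(all ⊤) | OUT={b:9, d:3; rest ⊤}
  B1: | IN={b:9, d:3; rest ⊤} | OUT={a:9, b:9, d:3, e:6; rest ⊤}
  B2: | IN={b:9, d:3; rest ⊤} | OUT={b:9, d:3; rest ⊤}
  B3: | IN={b:9, d:3; rest ⊤} | OUT={d:3; rest ⊤}

Merge at B1: IN[B1] = OUT[B0] ⊔ OUT[B2] = {a: ⊤, b: 9, c: ⊤, d: 3, e: ⊤, f: ⊤}
Applying B1's transfer function to that IN value gives OUT[B1] (row B1 above).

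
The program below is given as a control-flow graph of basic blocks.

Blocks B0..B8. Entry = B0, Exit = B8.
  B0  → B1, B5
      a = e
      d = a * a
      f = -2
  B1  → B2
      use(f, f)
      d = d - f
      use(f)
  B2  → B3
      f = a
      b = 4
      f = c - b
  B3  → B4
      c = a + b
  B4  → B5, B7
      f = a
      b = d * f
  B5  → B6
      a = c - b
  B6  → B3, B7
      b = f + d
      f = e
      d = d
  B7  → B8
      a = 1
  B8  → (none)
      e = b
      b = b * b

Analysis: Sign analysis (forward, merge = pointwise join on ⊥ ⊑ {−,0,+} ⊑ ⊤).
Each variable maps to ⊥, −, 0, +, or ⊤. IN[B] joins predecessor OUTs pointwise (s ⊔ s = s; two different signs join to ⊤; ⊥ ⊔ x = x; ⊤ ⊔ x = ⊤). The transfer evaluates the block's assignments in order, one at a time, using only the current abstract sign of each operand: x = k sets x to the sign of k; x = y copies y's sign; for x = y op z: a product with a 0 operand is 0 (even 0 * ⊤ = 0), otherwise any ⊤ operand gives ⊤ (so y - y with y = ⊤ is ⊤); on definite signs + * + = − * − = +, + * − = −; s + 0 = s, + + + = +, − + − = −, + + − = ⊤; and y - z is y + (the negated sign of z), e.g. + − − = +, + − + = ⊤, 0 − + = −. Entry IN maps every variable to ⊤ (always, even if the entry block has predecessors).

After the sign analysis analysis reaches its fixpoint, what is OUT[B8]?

Per-block solution:
  B0:   IN=(all ⊤)   OUT={f:-; rest ⊤}
  B1:   IN={f:-; rest ⊤}   OUT={f:-; rest ⊤}
  B2:   IN={f:-; rest ⊤}   OUT={b:+; rest ⊤}
  B3:   IN=(all ⊤)   OUT=(all ⊤)
  B4:   IN=(all ⊤)   OUT=(all ⊤)
  B5:   IN=(all ⊤)   OUT=(all ⊤)
  B6:   IN=(all ⊤)   OUT=(all ⊤)
  B7:   IN=(all ⊤)   OUT={a:+; rest ⊤}
  B8:   IN={a:+; rest ⊤}   OUT={a:+; rest ⊤}

Merge at B8: IN[B8] = OUT[B7] = {a: +, b: ⊤, c: ⊤, d: ⊤, e: ⊤, f: ⊤}
Applying B8's transfer function to that IN value gives OUT[B8] (row B8 above).

Answer: {a: +, b: ⊤, c: ⊤, d: ⊤, e: ⊤, f: ⊤}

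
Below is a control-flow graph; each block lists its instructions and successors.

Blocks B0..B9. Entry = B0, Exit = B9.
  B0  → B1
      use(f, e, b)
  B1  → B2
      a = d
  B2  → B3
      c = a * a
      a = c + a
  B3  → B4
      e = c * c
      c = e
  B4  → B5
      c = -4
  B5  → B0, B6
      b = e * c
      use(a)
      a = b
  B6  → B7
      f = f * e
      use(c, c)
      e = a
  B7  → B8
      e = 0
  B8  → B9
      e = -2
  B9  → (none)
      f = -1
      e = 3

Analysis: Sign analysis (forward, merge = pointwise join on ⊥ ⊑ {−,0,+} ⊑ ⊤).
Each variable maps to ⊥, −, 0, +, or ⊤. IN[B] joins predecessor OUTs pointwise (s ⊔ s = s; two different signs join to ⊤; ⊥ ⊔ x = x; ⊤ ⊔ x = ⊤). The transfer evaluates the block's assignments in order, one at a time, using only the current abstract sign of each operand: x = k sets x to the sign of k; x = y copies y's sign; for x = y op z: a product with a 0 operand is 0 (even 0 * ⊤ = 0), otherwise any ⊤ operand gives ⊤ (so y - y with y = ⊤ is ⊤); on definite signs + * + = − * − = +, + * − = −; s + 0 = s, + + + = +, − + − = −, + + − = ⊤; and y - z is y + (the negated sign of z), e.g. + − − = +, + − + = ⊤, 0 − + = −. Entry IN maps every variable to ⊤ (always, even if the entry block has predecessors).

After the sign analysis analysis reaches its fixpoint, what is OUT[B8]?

Answer: {a: ⊤, b: ⊤, c: -, d: ⊤, e: -, f: ⊤}

Working:
Per-block solution:
  B0: | IN=(all ⊤) | OUT=(all ⊤)
  B1: | IN=(all ⊤) | OUT=(all ⊤)
  B2: | IN=(all ⊤) | OUT=(all ⊤)
  B3: | IN=(all ⊤) | OUT=(all ⊤)
  B4: | IN=(all ⊤) | OUT={c:-; rest ⊤}
  B5: | IN={c:-; rest ⊤} | OUT={c:-; rest ⊤}
  B6: | IN={c:-; rest ⊤} | OUT={c:-; rest ⊤}
  B7: | IN={c:-; rest ⊤} | OUT={c:-, e:0; rest ⊤}
  B8: | IN={c:-, e:0; rest ⊤} | OUT={c:-, e:-; rest ⊤}
  B9: | IN={c:-, e:-; rest ⊤} | OUT={c:-, e:+, f:-; rest ⊤}

Merge at B8: IN[B8] = OUT[B7] = {a: ⊤, b: ⊤, c: -, d: ⊤, e: 0, f: ⊤}
Applying B8's transfer function to that IN value gives OUT[B8] (row B8 above).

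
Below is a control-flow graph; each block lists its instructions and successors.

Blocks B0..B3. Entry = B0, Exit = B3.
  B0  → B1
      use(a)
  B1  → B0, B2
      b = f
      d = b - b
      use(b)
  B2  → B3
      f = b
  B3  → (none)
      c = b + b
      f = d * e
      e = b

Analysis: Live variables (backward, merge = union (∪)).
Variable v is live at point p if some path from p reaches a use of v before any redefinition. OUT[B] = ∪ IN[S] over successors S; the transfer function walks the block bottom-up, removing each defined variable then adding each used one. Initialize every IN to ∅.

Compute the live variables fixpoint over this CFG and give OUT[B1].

Per-block solution:
  B0:  IN={a, e, f}  OUT={a, e, f}
  B1:  IN={a, e, f}  OUT={a, b, d, e, f}
  B2:  IN={b, d, e}  OUT={b, d, e}
  B3:  IN={b, d, e}  OUT={}

Merge at B1: OUT[B1] = IN[B0] ⊔ IN[B2] = {a, b, d, e, f}

Answer: {a, b, d, e, f}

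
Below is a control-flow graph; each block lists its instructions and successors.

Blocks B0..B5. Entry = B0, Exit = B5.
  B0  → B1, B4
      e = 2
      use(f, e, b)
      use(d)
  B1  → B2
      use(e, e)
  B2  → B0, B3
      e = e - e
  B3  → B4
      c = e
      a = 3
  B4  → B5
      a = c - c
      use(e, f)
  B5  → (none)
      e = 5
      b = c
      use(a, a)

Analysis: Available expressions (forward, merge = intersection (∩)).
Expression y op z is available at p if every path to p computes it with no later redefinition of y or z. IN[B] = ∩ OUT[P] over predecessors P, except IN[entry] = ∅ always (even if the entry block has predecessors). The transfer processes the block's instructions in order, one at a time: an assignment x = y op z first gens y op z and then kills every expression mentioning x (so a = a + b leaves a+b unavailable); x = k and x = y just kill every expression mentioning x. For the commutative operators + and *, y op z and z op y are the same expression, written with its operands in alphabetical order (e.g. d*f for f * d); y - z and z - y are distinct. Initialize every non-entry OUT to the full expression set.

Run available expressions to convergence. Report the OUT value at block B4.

Fixpoint table:
  B0:  IN={}  OUT={}
  B1:  IN={}  OUT={}
  B2:  IN={}  OUT={}
  B3:  IN={}  OUT={}
  B4:  IN={}  OUT={c-c}
  B5:  IN={c-c}  OUT={c-c}

Merge at B4: IN[B4] = OUT[B0] ∩ OUT[B3] = {}
Applying B4's transfer function to that IN value gives OUT[B4] (row B4 above).

Answer: {c-c}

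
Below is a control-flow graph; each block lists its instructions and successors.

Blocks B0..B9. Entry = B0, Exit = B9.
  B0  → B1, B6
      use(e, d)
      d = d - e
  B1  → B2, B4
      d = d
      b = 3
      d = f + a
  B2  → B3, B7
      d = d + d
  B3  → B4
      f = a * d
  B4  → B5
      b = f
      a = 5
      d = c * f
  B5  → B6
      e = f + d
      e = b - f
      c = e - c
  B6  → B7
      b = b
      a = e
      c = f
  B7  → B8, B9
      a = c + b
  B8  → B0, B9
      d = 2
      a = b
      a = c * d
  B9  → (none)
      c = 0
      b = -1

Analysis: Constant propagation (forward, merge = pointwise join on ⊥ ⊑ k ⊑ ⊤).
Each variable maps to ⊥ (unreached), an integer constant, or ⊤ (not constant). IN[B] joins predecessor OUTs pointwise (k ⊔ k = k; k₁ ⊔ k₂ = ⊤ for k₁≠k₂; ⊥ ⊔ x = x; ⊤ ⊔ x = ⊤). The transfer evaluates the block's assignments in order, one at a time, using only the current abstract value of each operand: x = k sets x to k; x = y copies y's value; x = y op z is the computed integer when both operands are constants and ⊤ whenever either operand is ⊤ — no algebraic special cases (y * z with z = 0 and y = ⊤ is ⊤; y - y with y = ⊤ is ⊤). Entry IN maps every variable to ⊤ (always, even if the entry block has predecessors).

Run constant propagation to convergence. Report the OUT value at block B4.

Answer: {a: 5, b: ⊤, c: ⊤, d: ⊤, e: ⊤, f: ⊤}

Trace:
Per-block solution:
  B0: | IN=(all ⊤) | OUT=(all ⊤)
  B1: | IN=(all ⊤) | OUT={b:3; rest ⊤}
  B2: | IN={b:3; rest ⊤} | OUT={b:3; rest ⊤}
  B3: | IN={b:3; rest ⊤} | OUT={b:3; rest ⊤}
  B4: | IN={b:3; rest ⊤} | OUT={a:5; rest ⊤}
  B5: | IN={a:5; rest ⊤} | OUT={a:5; rest ⊤}
  B6: | IN=(all ⊤) | OUT=(all ⊤)
  B7: | IN=(all ⊤) | OUT=(all ⊤)
  B8: | IN=(all ⊤) | OUT={d:2; rest ⊤}
  B9: | IN=(all ⊤) | OUT={b:-1, c:0; rest ⊤}

Merge at B4: IN[B4] = OUT[B1] ⊔ OUT[B3] = {a: ⊤, b: 3, c: ⊤, d: ⊤, e: ⊤, f: ⊤}
Applying B4's transfer function to that IN value gives OUT[B4] (row B4 above).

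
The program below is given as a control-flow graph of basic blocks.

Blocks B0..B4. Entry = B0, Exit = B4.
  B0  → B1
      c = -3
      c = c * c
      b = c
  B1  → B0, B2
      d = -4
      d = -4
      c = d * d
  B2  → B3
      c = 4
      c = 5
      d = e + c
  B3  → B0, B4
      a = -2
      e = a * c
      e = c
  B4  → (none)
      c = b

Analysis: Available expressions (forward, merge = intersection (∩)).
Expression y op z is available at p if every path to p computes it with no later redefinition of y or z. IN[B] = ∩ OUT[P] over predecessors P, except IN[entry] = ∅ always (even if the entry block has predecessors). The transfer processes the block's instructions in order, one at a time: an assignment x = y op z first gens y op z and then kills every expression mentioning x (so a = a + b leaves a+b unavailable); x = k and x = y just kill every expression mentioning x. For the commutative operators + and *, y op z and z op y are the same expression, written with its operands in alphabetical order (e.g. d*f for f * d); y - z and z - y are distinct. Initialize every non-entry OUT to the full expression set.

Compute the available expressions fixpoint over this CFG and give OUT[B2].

Answer: {c+e}

Trace:
Converged values:
  B0:   IN={}   OUT={}
  B1:   IN={}   OUT={d*d}
  B2:   IN={d*d}   OUT={c+e}
  B3:   IN={c+e}   OUT={a*c}
  B4:   IN={a*c}   OUT={}

Merge at B2: IN[B2] = OUT[B1] = {d*d}
Applying B2's transfer function to that IN value gives OUT[B2] (row B2 above).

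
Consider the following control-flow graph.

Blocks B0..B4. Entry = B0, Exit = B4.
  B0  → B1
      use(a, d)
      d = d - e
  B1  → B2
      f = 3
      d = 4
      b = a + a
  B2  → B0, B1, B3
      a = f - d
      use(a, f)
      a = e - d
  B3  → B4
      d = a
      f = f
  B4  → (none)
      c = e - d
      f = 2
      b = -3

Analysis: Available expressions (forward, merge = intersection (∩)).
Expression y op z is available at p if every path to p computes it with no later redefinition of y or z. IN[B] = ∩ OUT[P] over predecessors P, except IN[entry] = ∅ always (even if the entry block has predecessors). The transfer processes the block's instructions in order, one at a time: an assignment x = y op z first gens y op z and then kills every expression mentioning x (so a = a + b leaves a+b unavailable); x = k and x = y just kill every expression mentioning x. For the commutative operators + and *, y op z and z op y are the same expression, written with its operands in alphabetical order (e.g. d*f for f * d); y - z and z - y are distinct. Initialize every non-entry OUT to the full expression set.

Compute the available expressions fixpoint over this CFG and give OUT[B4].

Answer: {e-d}

Trace:
Converged values:
  B0:  IN={}  OUT={}
  B1:  IN={}  OUT={a+a}
  B2:  IN={a+a}  OUT={e-d, f-d}
  B3:  IN={e-d, f-d}  OUT={}
  B4:  IN={}  OUT={e-d}

Merge at B4: IN[B4] = OUT[B3] = {}
Applying B4's transfer function to that IN value gives OUT[B4] (row B4 above).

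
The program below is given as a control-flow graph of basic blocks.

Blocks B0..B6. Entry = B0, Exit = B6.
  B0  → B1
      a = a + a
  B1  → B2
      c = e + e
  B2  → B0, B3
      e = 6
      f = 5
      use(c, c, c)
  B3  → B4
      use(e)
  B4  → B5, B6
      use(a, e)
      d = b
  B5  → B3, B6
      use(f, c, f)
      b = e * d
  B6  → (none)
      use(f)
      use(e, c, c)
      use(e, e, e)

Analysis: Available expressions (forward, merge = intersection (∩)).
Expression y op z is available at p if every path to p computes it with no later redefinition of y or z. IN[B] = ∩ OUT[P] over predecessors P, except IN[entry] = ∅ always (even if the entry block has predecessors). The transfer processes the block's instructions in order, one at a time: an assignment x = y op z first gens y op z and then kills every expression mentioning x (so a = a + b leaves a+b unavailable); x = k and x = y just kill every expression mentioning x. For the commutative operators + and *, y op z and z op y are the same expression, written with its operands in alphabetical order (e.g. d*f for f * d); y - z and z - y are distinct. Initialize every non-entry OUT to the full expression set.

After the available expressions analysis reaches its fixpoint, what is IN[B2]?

Answer: {e+e}

Working:
Per-block solution:
  B0: | IN={} | OUT={}
  B1: | IN={} | OUT={e+e}
  B2: | IN={e+e} | OUT={}
  B3: | IN={} | OUT={}
  B4: | IN={} | OUT={}
  B5: | IN={} | OUT={d*e}
  B6: | IN={} | OUT={}

Merge at B2: IN[B2] = OUT[B1] = {e+e}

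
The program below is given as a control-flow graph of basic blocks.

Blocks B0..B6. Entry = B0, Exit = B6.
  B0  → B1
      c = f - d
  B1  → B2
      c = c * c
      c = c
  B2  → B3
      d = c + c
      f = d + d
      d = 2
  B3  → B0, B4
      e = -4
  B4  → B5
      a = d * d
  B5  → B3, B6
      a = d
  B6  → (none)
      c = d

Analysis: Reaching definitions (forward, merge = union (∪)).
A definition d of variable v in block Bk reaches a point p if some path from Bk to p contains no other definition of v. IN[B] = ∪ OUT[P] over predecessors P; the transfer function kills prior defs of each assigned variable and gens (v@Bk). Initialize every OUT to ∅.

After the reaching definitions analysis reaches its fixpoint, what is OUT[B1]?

Per-block solution:
  B0: | IN={a@B5, c@B1, d@B2, e@B3, f@B2} | OUT={a@B5, c@B0, d@B2, e@B3, f@B2}
  B1: | IN={a@B5, c@B0, d@B2, e@B3, f@B2} | OUT={a@B5, c@B1, d@B2, e@B3, f@B2}
  B2: | IN={a@B5, c@B1, d@B2, e@B3, f@B2} | OUT={a@B5, c@B1, d@B2, e@B3, f@B2}
  B3: | IN={a@B5, c@B1, d@B2, e@B3, f@B2} | OUT={a@B5, c@B1, d@B2, e@B3, f@B2}
  B4: | IN={a@B5, c@B1, d@B2, e@B3, f@B2} | OUT={a@B4, c@B1, d@B2, e@B3, f@B2}
  B5: | IN={a@B4, c@B1, d@B2, e@B3, f@B2} | OUT={a@B5, c@B1, d@B2, e@B3, f@B2}
  B6: | IN={a@B5, c@B1, d@B2, e@B3, f@B2} | OUT={a@B5, c@B6, d@B2, e@B3, f@B2}

Merge at B1: IN[B1] = OUT[B0] = {a@B5, c@B0, d@B2, e@B3, f@B2}
Applying B1's transfer function to that IN value gives OUT[B1] (row B1 above).

Answer: {a@B5, c@B1, d@B2, e@B3, f@B2}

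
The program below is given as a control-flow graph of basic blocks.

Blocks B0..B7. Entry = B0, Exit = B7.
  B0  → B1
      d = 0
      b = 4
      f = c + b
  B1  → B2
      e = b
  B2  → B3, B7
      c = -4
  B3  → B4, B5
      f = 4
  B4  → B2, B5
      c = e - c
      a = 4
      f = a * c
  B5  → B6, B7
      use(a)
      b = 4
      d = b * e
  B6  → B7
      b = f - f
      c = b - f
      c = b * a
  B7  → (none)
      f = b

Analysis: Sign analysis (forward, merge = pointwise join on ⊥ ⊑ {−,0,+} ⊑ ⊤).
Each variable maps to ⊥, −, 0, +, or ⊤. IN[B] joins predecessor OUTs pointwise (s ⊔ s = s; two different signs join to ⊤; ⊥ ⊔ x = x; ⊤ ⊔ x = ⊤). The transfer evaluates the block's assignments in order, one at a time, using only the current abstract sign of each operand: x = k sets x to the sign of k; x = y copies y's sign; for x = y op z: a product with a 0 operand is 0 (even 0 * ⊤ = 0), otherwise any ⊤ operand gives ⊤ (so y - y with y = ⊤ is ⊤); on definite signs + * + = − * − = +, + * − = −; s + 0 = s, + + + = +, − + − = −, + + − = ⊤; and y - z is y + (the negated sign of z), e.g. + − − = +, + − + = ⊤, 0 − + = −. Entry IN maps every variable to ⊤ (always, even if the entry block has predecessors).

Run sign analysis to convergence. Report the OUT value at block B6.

Converged values:
  B0:  IN=(all ⊤)  OUT={b:+, d:0; rest ⊤}
  B1:  IN={b:+, d:0; rest ⊤}  OUT={b:+, d:0, e:+; rest ⊤}
  B2:  IN={b:+, d:0, e:+; rest ⊤}  OUT={b:+, c:-, d:0, e:+; rest ⊤}
  B3:  IN={b:+, c:-, d:0, e:+; rest ⊤}  OUT={b:+, c:-, d:0, e:+, f:+; rest ⊤}
  B4:  IN={b:+, c:-, d:0, e:+, f:+; rest ⊤}  OUT={a:+, b:+, c:+, d:0, e:+, f:+; rest ⊤}
  B5:  IN={b:+, d:0, e:+, f:+; rest ⊤}  OUT={b:+, d:+, e:+, f:+; rest ⊤}
  B6:  IN={b:+, d:+, e:+, f:+; rest ⊤}  OUT={d:+, e:+, f:+; rest ⊤}
  B7:  IN={e:+; rest ⊤}  OUT={e:+; rest ⊤}

Merge at B6: IN[B6] = OUT[B5] = {a: ⊤, b: +, c: ⊤, d: +, e: +, f: +}
Applying B6's transfer function to that IN value gives OUT[B6] (row B6 above).

Answer: {a: ⊤, b: ⊤, c: ⊤, d: +, e: +, f: +}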